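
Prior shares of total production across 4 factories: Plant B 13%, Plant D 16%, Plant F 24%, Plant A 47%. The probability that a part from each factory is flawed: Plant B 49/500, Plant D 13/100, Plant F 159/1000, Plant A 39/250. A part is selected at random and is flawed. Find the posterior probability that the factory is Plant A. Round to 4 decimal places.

0.5056

Prior × likelihood for each hypothesis:
  Plant B: 0.13 × 0.098 = 0.01274
  Plant D: 0.16 × 0.13 = 0.0208
  Plant F: 0.24 × 0.159 = 0.03816
  Plant A: 0.47 × 0.156 = 0.07332
Normalizing constant = 0.14502.
P(Plant A | evidence) = 0.07332 / 0.14502 ≈ 0.5056.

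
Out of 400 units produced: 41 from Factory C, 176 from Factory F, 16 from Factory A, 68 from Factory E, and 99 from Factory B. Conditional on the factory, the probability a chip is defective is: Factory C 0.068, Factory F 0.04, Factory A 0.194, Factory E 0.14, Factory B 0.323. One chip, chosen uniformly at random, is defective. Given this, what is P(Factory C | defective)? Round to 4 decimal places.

Unnormalized posteriors (prior × likelihood):
  Factory C: 0.1025 × 0.068 = 0.00697
  Factory F: 0.44 × 0.04 = 0.0176
  Factory A: 0.04 × 0.194 = 0.00776
  Factory E: 0.17 × 0.14 = 0.0238
  Factory B: 0.2475 × 0.323 = 0.0799425
Total = 0.1360725.
P(Factory C | evidence) = 0.00697 / 0.1360725 ≈ 0.0512.

0.0512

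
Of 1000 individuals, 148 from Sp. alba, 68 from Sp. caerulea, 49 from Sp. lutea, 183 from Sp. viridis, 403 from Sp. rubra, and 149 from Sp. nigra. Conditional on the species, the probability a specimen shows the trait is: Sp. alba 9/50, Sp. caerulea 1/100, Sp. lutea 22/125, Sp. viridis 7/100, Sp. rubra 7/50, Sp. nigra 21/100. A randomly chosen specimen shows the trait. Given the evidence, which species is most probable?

By Bayes' rule, posterior ∝ prior × likelihood:
  Sp. alba: 0.148 × 0.18 = 0.02664
  Sp. caerulea: 0.068 × 0.01 = 0.00068
  Sp. lutea: 0.049 × 0.176 = 0.008624
  Sp. viridis: 0.183 × 0.07 = 0.01281
  Sp. rubra: 0.403 × 0.14 = 0.05642
  Sp. nigra: 0.149 × 0.21 = 0.03129
Total = 0.136464.
Largest term belongs to Sp. rubra, so Sp. rubra is most probable.

Sp. rubra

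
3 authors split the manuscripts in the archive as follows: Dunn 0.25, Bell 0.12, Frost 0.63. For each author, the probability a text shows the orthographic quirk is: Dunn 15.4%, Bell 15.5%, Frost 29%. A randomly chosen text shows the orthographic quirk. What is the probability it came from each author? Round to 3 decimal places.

Dunn 0.161, Bell 0.078, Frost 0.762

Prior × likelihood for each hypothesis:
  Dunn: 0.25 × 0.154 = 0.0385
  Bell: 0.12 × 0.155 = 0.0186
  Frost: 0.63 × 0.29 = 0.1827
Sum = 0.2398.
P(Dunn | quirk) = 0.0385/0.2398 ≈ 0.161
P(Bell | quirk) = 0.0186/0.2398 ≈ 0.078
P(Frost | quirk) = 0.1827/0.2398 ≈ 0.762
(Check: 0.161+0.078+0.762 = 1.001.)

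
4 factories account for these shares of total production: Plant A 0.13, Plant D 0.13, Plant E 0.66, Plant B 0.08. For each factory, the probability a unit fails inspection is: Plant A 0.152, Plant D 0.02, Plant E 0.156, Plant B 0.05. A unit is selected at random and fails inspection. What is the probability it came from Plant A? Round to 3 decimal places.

0.153

Unnormalized posteriors (prior × likelihood):
  Plant A: 0.13 × 0.152 = 0.01976
  Plant D: 0.13 × 0.02 = 0.0026
  Plant E: 0.66 × 0.156 = 0.10296
  Plant B: 0.08 × 0.05 = 0.004
Sum = 0.12932.
P(Plant A | evidence) = 0.01976 / 0.12932 ≈ 0.153.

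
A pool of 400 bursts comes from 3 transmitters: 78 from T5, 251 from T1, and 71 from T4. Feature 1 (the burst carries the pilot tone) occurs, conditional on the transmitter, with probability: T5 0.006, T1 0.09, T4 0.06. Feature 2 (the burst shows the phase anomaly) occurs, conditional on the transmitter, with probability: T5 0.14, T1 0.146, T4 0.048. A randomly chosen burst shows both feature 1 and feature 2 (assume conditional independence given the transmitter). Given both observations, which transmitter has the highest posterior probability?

Prior × likelihood for each hypothesis:
  T5: 0.195 × 0.006 × 0.14 = 0.0001638
  T1: 0.6275 × 0.09 × 0.146 = 0.00824535
  T4: 0.1775 × 0.06 × 0.048 = 0.0005112
Total = 0.00892035.
Largest term belongs to T1, so T1 is most probable.

T1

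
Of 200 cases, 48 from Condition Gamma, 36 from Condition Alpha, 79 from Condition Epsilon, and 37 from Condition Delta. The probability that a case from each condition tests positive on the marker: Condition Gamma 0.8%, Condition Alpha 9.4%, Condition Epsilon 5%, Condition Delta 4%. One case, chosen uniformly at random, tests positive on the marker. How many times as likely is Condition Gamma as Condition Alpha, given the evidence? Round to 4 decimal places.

0.1135

Prior × likelihood for each hypothesis:
  Condition Gamma: 0.24 × 0.008 = 0.00192
  Condition Alpha: 0.18 × 0.094 = 0.01692
  Condition Epsilon: 0.395 × 0.05 = 0.01975
  Condition Delta: 0.185 × 0.04 = 0.0074
Total = 0.04599.
The ratio is 0.00192 / 0.01692 (the normalizer cancels) = 0.1135.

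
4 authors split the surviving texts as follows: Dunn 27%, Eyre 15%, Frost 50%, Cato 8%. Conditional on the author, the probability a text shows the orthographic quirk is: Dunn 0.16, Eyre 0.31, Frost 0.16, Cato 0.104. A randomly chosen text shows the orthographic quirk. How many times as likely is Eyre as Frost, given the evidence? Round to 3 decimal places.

Compute prior × likelihood for every hypothesis:
  Dunn: 0.27 × 0.16 = 0.0432
  Eyre: 0.15 × 0.31 = 0.0465
  Frost: 0.5 × 0.16 = 0.08
  Cato: 0.08 × 0.104 = 0.00832
Normalizing constant = 0.17802.
The ratio is 0.0465 / 0.08 (the normalizer cancels) = 0.581.

0.581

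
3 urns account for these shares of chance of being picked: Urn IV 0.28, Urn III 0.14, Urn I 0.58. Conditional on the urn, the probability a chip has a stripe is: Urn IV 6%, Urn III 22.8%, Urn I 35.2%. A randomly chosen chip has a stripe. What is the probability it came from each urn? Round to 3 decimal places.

Urn IV 0.066, Urn III 0.126, Urn I 0.807

Unnormalized posteriors (prior × likelihood):
  Urn IV: 0.28 × 0.06 = 0.0168
  Urn III: 0.14 × 0.228 = 0.03192
  Urn I: 0.58 × 0.352 = 0.20416
Sum = 0.25288.
P(Urn IV | striped) = 0.0168/0.25288 ≈ 0.066
P(Urn III | striped) = 0.03192/0.25288 ≈ 0.126
P(Urn I | striped) = 0.20416/0.25288 ≈ 0.807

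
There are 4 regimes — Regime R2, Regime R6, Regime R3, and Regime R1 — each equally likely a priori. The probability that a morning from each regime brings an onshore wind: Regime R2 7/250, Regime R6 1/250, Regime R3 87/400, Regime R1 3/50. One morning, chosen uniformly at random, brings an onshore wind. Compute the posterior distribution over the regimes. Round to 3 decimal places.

Since the prior is uniform, the posterior is proportional to the likelihood:
  Regime R2: 0.028
  Regime R6: 0.004
  Regime R3: 0.2175
  Regime R1: 0.06
Total = 0.3095.
P(Regime R2 | onshore) = 0.028/0.3095 ≈ 0.090
P(Regime R6 | onshore) = 0.004/0.3095 ≈ 0.013
P(Regime R3 | onshore) = 0.2175/0.3095 ≈ 0.703
P(Regime R1 | onshore) = 0.06/0.3095 ≈ 0.194
(Check: 0.090+0.013+0.703+0.194 = 1.000.)

Regime R2 0.090, Regime R6 0.013, Regime R3 0.703, Regime R1 0.194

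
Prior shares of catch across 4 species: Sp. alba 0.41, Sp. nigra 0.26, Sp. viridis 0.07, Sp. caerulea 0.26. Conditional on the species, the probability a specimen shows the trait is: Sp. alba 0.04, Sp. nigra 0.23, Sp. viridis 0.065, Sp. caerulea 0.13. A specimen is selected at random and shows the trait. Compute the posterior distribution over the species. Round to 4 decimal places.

Compute prior × likelihood for every hypothesis:
  Sp. alba: 0.41 × 0.04 = 0.0164
  Sp. nigra: 0.26 × 0.23 = 0.0598
  Sp. viridis: 0.07 × 0.065 = 0.00455
  Sp. caerulea: 0.26 × 0.13 = 0.0338
Normalizing constant = 0.11455.
P(Sp. alba | trait) = 0.0164/0.11455 ≈ 0.1432
P(Sp. nigra | trait) = 0.0598/0.11455 ≈ 0.5220
P(Sp. viridis | trait) = 0.00455/0.11455 ≈ 0.0397
P(Sp. caerulea | trait) = 0.0338/0.11455 ≈ 0.2951

Sp. alba 0.1432, Sp. nigra 0.5220, Sp. viridis 0.0397, Sp. caerulea 0.2951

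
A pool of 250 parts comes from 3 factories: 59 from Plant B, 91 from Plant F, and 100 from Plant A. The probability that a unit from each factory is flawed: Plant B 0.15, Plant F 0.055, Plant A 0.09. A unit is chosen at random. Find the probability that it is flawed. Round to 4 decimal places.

By Bayes' rule, posterior ∝ prior × likelihood:
  Plant B: 0.236 × 0.15 = 0.0354
  Plant F: 0.364 × 0.055 = 0.02002
  Plant A: 0.4 × 0.09 = 0.036
P(flawed) = 0.0354 + 0.02002 + 0.036 = 0.09142 → 0.0914.

0.0914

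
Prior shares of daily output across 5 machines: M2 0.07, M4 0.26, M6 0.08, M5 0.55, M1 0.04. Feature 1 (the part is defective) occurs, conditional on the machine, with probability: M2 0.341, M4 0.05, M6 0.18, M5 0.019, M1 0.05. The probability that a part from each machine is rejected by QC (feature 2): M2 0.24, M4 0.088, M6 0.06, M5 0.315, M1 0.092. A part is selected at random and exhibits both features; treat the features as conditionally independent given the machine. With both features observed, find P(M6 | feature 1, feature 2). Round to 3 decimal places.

Prior × likelihood for each hypothesis:
  M2: 0.07 × 0.341 × 0.24 = 0.0057288
  M4: 0.26 × 0.05 × 0.088 = 0.001144
  M6: 0.08 × 0.18 × 0.06 = 0.000864
  M5: 0.55 × 0.019 × 0.315 = 0.00329175
  M1: 0.04 × 0.05 × 0.092 = 0.000184
Normalizing constant = 0.01121255.
P(M6 | evidence) = 0.000864 / 0.01121255 ≈ 0.077.

0.077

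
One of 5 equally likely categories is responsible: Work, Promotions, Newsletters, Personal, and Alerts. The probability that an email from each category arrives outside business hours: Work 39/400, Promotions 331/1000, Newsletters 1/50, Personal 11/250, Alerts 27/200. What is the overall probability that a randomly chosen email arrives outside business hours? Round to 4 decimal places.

Since the prior is uniform, the posterior is proportional to the likelihood:
  Work: 0.0975
  Promotions: 0.331
  Newsletters: 0.02
  Personal: 0.044
  Alerts: 0.135
P(off-hours) = (1/5) × (0.0975 + 0.331 + 0.02 + 0.044 + 0.135) = 0.6275/5 ≈ 0.1255.

0.1255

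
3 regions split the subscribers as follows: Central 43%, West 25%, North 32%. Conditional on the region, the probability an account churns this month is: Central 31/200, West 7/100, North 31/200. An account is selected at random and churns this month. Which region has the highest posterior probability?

Unnormalized posteriors (prior × likelihood):
  Central: 0.43 × 0.155 = 0.06665
  West: 0.25 × 0.07 = 0.0175
  North: 0.32 × 0.155 = 0.0496
Total = 0.13375.
Largest term belongs to Central, so Central is most probable.

Central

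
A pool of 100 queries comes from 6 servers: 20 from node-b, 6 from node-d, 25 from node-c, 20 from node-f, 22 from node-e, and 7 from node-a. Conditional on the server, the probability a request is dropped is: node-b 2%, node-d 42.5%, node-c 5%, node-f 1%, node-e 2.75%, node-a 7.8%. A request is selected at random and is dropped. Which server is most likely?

Compute prior × likelihood for every hypothesis:
  node-b: 0.2 × 0.02 = 0.004
  node-d: 0.06 × 0.425 = 0.0255
  node-c: 0.25 × 0.05 = 0.0125
  node-f: 0.2 × 0.01 = 0.002
  node-e: 0.22 × 0.0275 = 0.00605
  node-a: 0.07 × 0.078 = 0.00546
Sum = 0.05551.
Largest term belongs to node-d, so node-d is most probable.

node-d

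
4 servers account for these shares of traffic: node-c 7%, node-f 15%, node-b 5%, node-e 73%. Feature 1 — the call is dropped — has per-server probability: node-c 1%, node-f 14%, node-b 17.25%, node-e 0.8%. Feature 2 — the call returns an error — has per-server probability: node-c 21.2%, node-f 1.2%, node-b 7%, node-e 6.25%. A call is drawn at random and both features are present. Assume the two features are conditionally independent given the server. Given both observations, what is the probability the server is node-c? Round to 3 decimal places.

0.108

Prior × likelihood for each hypothesis:
  node-c: 0.07 × 0.01 × 0.212 = 0.0001484
  node-f: 0.15 × 0.14 × 0.012 = 0.000252
  node-b: 0.05 × 0.1725 × 0.07 = 0.00060375
  node-e: 0.73 × 0.008 × 0.0625 = 0.000365
Total = 0.00136915.
P(node-c | evidence) = 0.0001484 / 0.00136915 ≈ 0.108.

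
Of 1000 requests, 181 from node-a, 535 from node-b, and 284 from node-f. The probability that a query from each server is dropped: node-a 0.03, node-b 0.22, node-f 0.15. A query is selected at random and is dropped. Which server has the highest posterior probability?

node-b

Prior × likelihood for each hypothesis:
  node-a: 0.181 × 0.03 = 0.00543
  node-b: 0.535 × 0.22 = 0.1177
  node-f: 0.284 × 0.15 = 0.0426
Total = 0.16573.
Largest term belongs to node-b, so node-b is most probable.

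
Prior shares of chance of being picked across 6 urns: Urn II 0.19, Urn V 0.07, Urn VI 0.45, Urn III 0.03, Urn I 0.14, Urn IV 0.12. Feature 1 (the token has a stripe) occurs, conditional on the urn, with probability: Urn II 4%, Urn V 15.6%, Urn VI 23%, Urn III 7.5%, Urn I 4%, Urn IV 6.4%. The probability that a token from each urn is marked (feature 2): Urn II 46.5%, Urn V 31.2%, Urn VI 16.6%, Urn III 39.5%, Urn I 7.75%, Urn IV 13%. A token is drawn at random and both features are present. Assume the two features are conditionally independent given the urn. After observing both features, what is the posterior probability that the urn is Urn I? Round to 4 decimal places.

Prior × likelihood for each hypothesis:
  Urn II: 0.19 × 0.04 × 0.465 = 0.003534
  Urn V: 0.07 × 0.156 × 0.312 = 0.00340704
  Urn VI: 0.45 × 0.23 × 0.166 = 0.017181
  Urn III: 0.03 × 0.075 × 0.395 = 0.00088875
  Urn I: 0.14 × 0.04 × 0.0775 = 0.000434
  Urn IV: 0.12 × 0.064 × 0.13 = 0.0009984
Total = 0.02644319.
P(Urn I | evidence) = 0.000434 / 0.02644319 ≈ 0.0164.

0.0164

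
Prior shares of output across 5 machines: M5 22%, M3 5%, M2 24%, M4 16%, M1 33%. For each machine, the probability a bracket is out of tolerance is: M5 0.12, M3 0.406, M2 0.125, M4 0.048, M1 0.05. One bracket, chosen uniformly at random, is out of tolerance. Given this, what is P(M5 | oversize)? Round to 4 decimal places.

Compute prior × likelihood for every hypothesis:
  M5: 0.22 × 0.12 = 0.0264
  M3: 0.05 × 0.406 = 0.0203
  M2: 0.24 × 0.125 = 0.03
  M4: 0.16 × 0.048 = 0.00768
  M1: 0.33 × 0.05 = 0.0165
Normalizing constant = 0.10088.
P(M5 | evidence) = 0.0264 / 0.10088 ≈ 0.2617.

0.2617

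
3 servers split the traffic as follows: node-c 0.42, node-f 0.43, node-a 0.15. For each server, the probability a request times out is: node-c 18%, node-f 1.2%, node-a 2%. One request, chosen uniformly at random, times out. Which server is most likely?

node-c

Compute prior × likelihood for every hypothesis:
  node-c: 0.42 × 0.18 = 0.0756
  node-f: 0.43 × 0.012 = 0.00516
  node-a: 0.15 × 0.02 = 0.003
Total = 0.08376.
Largest term belongs to node-c, so node-c is most probable.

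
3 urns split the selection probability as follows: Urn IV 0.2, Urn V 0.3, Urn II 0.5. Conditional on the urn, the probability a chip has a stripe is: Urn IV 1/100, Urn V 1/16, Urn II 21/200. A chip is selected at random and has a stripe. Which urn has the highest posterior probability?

Urn II

By Bayes' rule, posterior ∝ prior × likelihood:
  Urn IV: 0.2 × 0.01 = 0.002
  Urn V: 0.3 × 0.0625 = 0.01875
  Urn II: 0.5 × 0.105 = 0.0525
Total = 0.07325.
Largest term belongs to Urn II, so Urn II is most probable.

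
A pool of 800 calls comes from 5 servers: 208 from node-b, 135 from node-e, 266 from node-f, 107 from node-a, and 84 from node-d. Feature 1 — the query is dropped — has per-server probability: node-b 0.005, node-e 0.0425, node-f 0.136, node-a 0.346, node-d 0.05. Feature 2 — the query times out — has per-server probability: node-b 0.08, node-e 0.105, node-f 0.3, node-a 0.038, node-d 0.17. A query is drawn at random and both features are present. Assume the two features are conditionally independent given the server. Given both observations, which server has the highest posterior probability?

node-f

Compute prior × likelihood for every hypothesis:
  node-b: 0.26 × 0.005 × 0.08 = 0.000104
  node-e: 0.16875 × 0.0425 × 0.105 = 0.000753046875
  node-f: 0.3325 × 0.136 × 0.3 = 0.013566
  node-a: 0.13375 × 0.346 × 0.038 = 0.001758545
  node-d: 0.105 × 0.05 × 0.17 = 0.0008925
Total = 0.017074091875.
Largest term belongs to node-f, so node-f is most probable.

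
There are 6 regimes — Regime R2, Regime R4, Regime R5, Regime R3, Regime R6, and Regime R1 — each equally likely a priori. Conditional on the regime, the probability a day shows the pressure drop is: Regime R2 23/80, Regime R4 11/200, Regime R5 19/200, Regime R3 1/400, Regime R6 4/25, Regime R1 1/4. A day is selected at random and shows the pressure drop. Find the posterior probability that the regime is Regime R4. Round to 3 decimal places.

0.065

Since the prior is uniform, the posterior is proportional to the likelihood:
  Regime R2: 0.2875
  Regime R4: 0.055
  Regime R5: 0.095
  Regime R3: 0.0025
  Regime R6: 0.16
  Regime R1: 0.25
Normalizing constant = 0.85.
P(Regime R4 | evidence) = 0.055 / 0.85 ≈ 0.065.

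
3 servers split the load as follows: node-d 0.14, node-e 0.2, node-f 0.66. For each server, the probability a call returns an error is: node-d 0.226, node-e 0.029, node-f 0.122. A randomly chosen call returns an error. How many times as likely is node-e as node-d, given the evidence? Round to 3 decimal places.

Unnormalized posteriors (prior × likelihood):
  node-d: 0.14 × 0.226 = 0.03164
  node-e: 0.2 × 0.029 = 0.0058
  node-f: 0.66 × 0.122 = 0.08052
Sum = 0.11796.
The ratio is 0.0058 / 0.03164 (the normalizer cancels) = 0.183.

0.183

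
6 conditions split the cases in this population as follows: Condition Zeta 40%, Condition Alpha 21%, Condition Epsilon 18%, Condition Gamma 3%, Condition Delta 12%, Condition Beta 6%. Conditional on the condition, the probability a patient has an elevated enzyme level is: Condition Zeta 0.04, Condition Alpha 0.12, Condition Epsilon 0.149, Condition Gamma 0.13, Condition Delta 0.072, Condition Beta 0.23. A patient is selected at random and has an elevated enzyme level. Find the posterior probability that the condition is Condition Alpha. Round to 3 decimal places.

Unnormalized posteriors (prior × likelihood):
  Condition Zeta: 0.4 × 0.04 = 0.016
  Condition Alpha: 0.21 × 0.12 = 0.0252
  Condition Epsilon: 0.18 × 0.149 = 0.02682
  Condition Gamma: 0.03 × 0.13 = 0.0039
  Condition Delta: 0.12 × 0.072 = 0.00864
  Condition Beta: 0.06 × 0.23 = 0.0138
Total = 0.09436.
P(Condition Alpha | evidence) = 0.0252 / 0.09436 ≈ 0.267.

0.267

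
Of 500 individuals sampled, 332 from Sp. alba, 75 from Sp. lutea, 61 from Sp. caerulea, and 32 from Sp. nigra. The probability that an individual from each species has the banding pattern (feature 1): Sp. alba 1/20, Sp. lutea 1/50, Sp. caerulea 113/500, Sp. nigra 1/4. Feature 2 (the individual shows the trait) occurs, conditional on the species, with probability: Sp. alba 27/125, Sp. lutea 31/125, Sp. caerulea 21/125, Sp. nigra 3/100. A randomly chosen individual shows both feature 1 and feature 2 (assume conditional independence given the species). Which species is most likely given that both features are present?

By Bayes' rule, posterior ∝ prior × likelihood:
  Sp. alba: 0.664 × 0.05 × 0.216 = 0.0071712
  Sp. lutea: 0.15 × 0.02 × 0.248 = 0.000744
  Sp. caerulea: 0.122 × 0.226 × 0.168 = 0.004632096
  Sp. nigra: 0.064 × 0.25 × 0.03 = 0.00048
Normalizing constant = 0.013027296.
Largest term belongs to Sp. alba, so Sp. alba is most probable.

Sp. alba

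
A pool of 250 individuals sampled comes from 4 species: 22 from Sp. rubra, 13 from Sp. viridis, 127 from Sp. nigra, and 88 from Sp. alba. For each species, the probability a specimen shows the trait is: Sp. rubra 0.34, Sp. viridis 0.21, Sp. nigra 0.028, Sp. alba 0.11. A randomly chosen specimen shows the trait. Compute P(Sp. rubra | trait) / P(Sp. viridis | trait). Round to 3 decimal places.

2.740

Prior × likelihood for each hypothesis:
  Sp. rubra: 0.088 × 0.34 = 0.02992
  Sp. viridis: 0.052 × 0.21 = 0.01092
  Sp. nigra: 0.508 × 0.028 = 0.014224
  Sp. alba: 0.352 × 0.11 = 0.03872
Total = 0.093784.
The ratio is 0.02992 / 0.01092 (the normalizer cancels) = 2.740.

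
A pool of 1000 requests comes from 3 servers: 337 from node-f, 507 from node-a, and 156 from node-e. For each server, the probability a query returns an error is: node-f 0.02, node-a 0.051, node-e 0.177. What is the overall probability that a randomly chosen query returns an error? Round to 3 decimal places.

0.060

By Bayes' rule, posterior ∝ prior × likelihood:
  node-f: 0.337 × 0.02 = 0.00674
  node-a: 0.507 × 0.051 = 0.025857
  node-e: 0.156 × 0.177 = 0.027612
P(error) = 0.00674 + 0.025857 + 0.027612 = 0.060209 → 0.060.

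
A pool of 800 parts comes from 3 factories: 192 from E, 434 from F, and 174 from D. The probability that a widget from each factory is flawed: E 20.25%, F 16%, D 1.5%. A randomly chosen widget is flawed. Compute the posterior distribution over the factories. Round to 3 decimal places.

Prior × likelihood for each hypothesis:
  E: 0.24 × 0.2025 = 0.0486
  F: 0.5425 × 0.16 = 0.0868
  D: 0.2175 × 0.015 = 0.0032625
Sum = 0.1386625.
P(E | flawed) = 0.0486/0.1386625 ≈ 0.350
P(F | flawed) = 0.0868/0.1386625 ≈ 0.626
P(D | flawed) = 0.0032625/0.1386625 ≈ 0.024

E 0.350, F 0.626, D 0.024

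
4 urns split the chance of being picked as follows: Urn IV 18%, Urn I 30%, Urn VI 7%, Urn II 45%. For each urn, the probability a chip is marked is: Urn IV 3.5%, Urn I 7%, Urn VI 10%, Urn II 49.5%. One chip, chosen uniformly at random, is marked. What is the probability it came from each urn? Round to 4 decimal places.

Urn IV 0.0245, Urn I 0.0817, Urn VI 0.0272, Urn II 0.8666

Compute prior × likelihood for every hypothesis:
  Urn IV: 0.18 × 0.035 = 0.0063
  Urn I: 0.3 × 0.07 = 0.021
  Urn VI: 0.07 × 0.1 = 0.007
  Urn II: 0.45 × 0.495 = 0.22275
Normalizing constant = 0.25705.
P(Urn IV | marked) = 0.0063/0.25705 ≈ 0.0245
P(Urn I | marked) = 0.021/0.25705 ≈ 0.0817
P(Urn VI | marked) = 0.007/0.25705 ≈ 0.0272
P(Urn II | marked) = 0.22275/0.25705 ≈ 0.8666
(Check: 0.0245+0.0817+0.0272+0.8666 = 1.0000.)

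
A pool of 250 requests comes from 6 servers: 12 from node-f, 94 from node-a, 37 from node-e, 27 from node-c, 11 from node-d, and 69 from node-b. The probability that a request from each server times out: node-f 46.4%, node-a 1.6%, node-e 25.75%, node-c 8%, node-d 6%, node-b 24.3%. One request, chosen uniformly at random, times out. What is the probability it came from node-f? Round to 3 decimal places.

0.154

By Bayes' rule, posterior ∝ prior × likelihood:
  node-f: 0.048 × 0.464 = 0.022272
  node-a: 0.376 × 0.016 = 0.006016
  node-e: 0.148 × 0.2575 = 0.03811
  node-c: 0.108 × 0.08 = 0.00864
  node-d: 0.044 × 0.06 = 0.00264
  node-b: 0.276 × 0.243 = 0.067068
Sum = 0.144746.
P(node-f | evidence) = 0.022272 / 0.144746 ≈ 0.154.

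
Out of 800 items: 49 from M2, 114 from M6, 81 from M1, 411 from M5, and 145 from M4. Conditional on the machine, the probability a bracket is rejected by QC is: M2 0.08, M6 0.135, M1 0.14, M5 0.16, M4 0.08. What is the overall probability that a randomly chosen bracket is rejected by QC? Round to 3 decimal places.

0.135

Compute prior × likelihood for every hypothesis:
  M2: 0.06125 × 0.08 = 0.0049
  M6: 0.1425 × 0.135 = 0.0192375
  M1: 0.10125 × 0.14 = 0.014175
  M5: 0.51375 × 0.16 = 0.0822
  M4: 0.18125 × 0.08 = 0.0145
P(rejected) = 0.0049 + 0.0192375 + 0.014175 + 0.0822 + 0.0145 = 0.1350125 → 0.135.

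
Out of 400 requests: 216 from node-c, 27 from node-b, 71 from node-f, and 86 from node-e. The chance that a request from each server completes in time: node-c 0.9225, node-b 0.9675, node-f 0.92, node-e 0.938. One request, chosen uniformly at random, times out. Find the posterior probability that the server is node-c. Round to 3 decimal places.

0.585

Taking complements, P(timeout | each) = node-c 0.0775, node-b 0.0325, node-f 0.08, node-e 0.062.
Unnormalized posteriors (prior × likelihood):
  node-c: 0.54 × 0.0775 = 0.04185
  node-b: 0.0675 × 0.0325 = 0.00219375
  node-f: 0.1775 × 0.08 = 0.0142
  node-e: 0.215 × 0.062 = 0.01333
Sum = 0.07157375.
P(node-c | evidence) = 0.04185 / 0.07157375 ≈ 0.585.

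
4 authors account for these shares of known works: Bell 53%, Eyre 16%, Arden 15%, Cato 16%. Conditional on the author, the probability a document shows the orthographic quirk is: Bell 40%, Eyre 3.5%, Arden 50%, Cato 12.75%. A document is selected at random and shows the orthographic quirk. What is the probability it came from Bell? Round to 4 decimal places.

By Bayes' rule, posterior ∝ prior × likelihood:
  Bell: 0.53 × 0.4 = 0.212
  Eyre: 0.16 × 0.035 = 0.0056
  Arden: 0.15 × 0.5 = 0.075
  Cato: 0.16 × 0.1275 = 0.0204
Sum = 0.313.
P(Bell | evidence) = 0.212 / 0.313 ≈ 0.6773.

0.6773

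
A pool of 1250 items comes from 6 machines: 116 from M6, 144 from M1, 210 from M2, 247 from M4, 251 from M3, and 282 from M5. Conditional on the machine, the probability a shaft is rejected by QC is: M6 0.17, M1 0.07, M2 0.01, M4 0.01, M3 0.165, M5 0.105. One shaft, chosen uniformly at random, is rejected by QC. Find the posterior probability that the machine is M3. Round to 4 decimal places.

Unnormalized posteriors (prior × likelihood):
  M6: 0.0928 × 0.17 = 0.015776
  M1: 0.1152 × 0.07 = 0.008064
  M2: 0.168 × 0.01 = 0.00168
  M4: 0.1976 × 0.01 = 0.001976
  M3: 0.2008 × 0.165 = 0.033132
  M5: 0.2256 × 0.105 = 0.023688
Sum = 0.084316.
P(M3 | evidence) = 0.033132 / 0.084316 ≈ 0.3930.

0.3930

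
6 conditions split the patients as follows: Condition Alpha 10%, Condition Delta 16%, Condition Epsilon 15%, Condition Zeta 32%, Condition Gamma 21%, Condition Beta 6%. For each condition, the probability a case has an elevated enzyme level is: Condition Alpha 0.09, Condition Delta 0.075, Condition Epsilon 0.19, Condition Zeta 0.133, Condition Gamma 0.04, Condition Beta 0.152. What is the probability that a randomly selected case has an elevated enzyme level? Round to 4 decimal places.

0.1096

Prior × likelihood for each hypothesis:
  Condition Alpha: 0.1 × 0.09 = 0.009
  Condition Delta: 0.16 × 0.075 = 0.012
  Condition Epsilon: 0.15 × 0.19 = 0.0285
  Condition Zeta: 0.32 × 0.133 = 0.04256
  Condition Gamma: 0.21 × 0.04 = 0.0084
  Condition Beta: 0.06 × 0.152 = 0.00912
P(elevated) = 0.009 + 0.012 + 0.0285 + 0.04256 + 0.0084 + 0.00912 = 0.10958 → 0.1096.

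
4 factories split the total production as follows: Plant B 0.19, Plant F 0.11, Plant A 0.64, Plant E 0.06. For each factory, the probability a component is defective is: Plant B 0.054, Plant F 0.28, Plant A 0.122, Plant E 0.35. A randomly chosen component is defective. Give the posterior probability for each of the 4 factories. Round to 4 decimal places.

Plant B 0.0732, Plant F 0.2198, Plant A 0.5572, Plant E 0.1499

Compute prior × likelihood for every hypothesis:
  Plant B: 0.19 × 0.054 = 0.01026
  Plant F: 0.11 × 0.28 = 0.0308
  Plant A: 0.64 × 0.122 = 0.07808
  Plant E: 0.06 × 0.35 = 0.021
Sum = 0.14014.
P(Plant B | defective) = 0.01026/0.14014 ≈ 0.0732
P(Plant F | defective) = 0.0308/0.14014 ≈ 0.2198
P(Plant A | defective) = 0.07808/0.14014 ≈ 0.5572
P(Plant E | defective) = 0.021/0.14014 ≈ 0.1499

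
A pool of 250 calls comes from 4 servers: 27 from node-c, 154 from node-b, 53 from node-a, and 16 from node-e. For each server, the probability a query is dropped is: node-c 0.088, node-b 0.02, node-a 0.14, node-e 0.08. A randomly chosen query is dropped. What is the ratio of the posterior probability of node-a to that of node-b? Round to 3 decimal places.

Compute prior × likelihood for every hypothesis:
  node-c: 0.108 × 0.088 = 0.009504
  node-b: 0.616 × 0.02 = 0.01232
  node-a: 0.212 × 0.14 = 0.02968
  node-e: 0.064 × 0.08 = 0.00512
Sum = 0.056624.
The ratio is 0.02968 / 0.01232 (the normalizer cancels) = 2.409.

2.409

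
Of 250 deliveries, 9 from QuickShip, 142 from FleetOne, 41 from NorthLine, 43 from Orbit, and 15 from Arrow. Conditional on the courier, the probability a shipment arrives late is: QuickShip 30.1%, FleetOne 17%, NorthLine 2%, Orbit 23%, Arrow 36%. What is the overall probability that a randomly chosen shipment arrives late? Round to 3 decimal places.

0.172

By Bayes' rule, posterior ∝ prior × likelihood:
  QuickShip: 0.036 × 0.301 = 0.010836
  FleetOne: 0.568 × 0.17 = 0.09656
  NorthLine: 0.164 × 0.02 = 0.00328
  Orbit: 0.172 × 0.23 = 0.03956
  Arrow: 0.06 × 0.36 = 0.0216
P(late) = 0.010836 + 0.09656 + 0.00328 + 0.03956 + 0.0216 = 0.171836 → 0.172.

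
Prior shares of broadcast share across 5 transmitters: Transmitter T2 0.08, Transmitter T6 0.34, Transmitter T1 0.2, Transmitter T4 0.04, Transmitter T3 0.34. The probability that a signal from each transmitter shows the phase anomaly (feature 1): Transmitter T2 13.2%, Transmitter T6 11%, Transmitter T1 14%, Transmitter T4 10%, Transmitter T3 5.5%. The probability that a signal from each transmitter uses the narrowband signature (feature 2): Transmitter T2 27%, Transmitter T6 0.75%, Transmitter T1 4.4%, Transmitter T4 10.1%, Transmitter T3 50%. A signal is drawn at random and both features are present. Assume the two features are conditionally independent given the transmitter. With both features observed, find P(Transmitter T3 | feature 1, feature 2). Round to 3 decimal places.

0.662

Prior × likelihood for each hypothesis:
  Transmitter T2: 0.08 × 0.132 × 0.27 = 0.0028512
  Transmitter T6: 0.34 × 0.11 × 0.0075 = 0.0002805
  Transmitter T1: 0.2 × 0.14 × 0.044 = 0.001232
  Transmitter T4: 0.04 × 0.1 × 0.101 = 0.000404
  Transmitter T3: 0.34 × 0.055 × 0.5 = 0.00935
Normalizing constant = 0.0141177.
P(Transmitter T3 | evidence) = 0.00935 / 0.0141177 ≈ 0.662.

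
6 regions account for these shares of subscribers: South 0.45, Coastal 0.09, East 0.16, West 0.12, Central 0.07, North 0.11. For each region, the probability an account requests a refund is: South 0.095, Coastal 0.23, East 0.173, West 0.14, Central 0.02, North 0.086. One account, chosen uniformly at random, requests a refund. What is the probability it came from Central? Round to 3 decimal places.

0.012

Prior × likelihood for each hypothesis:
  South: 0.45 × 0.095 = 0.04275
  Coastal: 0.09 × 0.23 = 0.0207
  East: 0.16 × 0.173 = 0.02768
  West: 0.12 × 0.14 = 0.0168
  Central: 0.07 × 0.02 = 0.0014
  North: 0.11 × 0.086 = 0.00946
Normalizing constant = 0.11879.
P(Central | evidence) = 0.0014 / 0.11879 ≈ 0.012.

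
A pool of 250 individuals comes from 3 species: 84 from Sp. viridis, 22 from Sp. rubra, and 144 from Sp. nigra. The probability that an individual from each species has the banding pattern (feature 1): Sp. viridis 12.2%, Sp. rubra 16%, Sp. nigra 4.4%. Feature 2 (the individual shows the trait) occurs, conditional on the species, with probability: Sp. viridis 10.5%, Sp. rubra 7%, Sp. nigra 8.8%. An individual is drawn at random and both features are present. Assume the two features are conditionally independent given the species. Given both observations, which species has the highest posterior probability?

Sp. viridis

Compute prior × likelihood for every hypothesis:
  Sp. viridis: 0.336 × 0.122 × 0.105 = 0.00430416
  Sp. rubra: 0.088 × 0.16 × 0.07 = 0.0009856
  Sp. nigra: 0.576 × 0.044 × 0.088 = 0.002230272
Normalizing constant = 0.007520032.
Largest term belongs to Sp. viridis, so Sp. viridis is most probable.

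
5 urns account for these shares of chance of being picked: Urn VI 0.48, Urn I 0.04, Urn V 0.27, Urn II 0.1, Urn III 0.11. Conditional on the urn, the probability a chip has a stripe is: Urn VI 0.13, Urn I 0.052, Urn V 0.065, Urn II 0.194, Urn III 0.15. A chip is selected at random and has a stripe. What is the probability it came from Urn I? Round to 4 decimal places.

0.0176

By Bayes' rule, posterior ∝ prior × likelihood:
  Urn VI: 0.48 × 0.13 = 0.0624
  Urn I: 0.04 × 0.052 = 0.00208
  Urn V: 0.27 × 0.065 = 0.01755
  Urn II: 0.1 × 0.194 = 0.0194
  Urn III: 0.11 × 0.15 = 0.0165
Total = 0.11793.
P(Urn I | evidence) = 0.00208 / 0.11793 ≈ 0.0176.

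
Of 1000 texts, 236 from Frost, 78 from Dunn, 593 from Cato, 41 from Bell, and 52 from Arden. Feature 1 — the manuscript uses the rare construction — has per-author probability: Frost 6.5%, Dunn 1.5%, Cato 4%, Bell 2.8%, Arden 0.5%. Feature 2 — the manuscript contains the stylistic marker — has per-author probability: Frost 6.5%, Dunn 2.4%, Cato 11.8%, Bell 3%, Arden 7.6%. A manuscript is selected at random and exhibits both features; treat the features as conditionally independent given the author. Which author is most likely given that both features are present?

Cato

Prior × likelihood for each hypothesis:
  Frost: 0.236 × 0.065 × 0.065 = 0.0009971
  Dunn: 0.078 × 0.015 × 0.024 = 0.00002808
  Cato: 0.593 × 0.04 × 0.118 = 0.00279896
  Bell: 0.041 × 0.028 × 0.03 = 0.00003444
  Arden: 0.052 × 0.005 × 0.076 = 0.00001976
Sum = 0.00387834.
Largest term belongs to Cato, so Cato is most probable.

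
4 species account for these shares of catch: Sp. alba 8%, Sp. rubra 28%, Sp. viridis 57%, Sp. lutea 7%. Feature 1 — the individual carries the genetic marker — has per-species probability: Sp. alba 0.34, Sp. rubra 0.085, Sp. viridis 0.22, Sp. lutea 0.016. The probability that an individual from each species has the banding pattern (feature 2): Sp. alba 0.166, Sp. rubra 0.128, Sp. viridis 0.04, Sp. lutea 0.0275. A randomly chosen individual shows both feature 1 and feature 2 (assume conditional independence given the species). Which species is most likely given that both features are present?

Sp. viridis

Prior × likelihood for each hypothesis:
  Sp. alba: 0.08 × 0.34 × 0.166 = 0.0045152
  Sp. rubra: 0.28 × 0.085 × 0.128 = 0.0030464
  Sp. viridis: 0.57 × 0.22 × 0.04 = 0.005016
  Sp. lutea: 0.07 × 0.016 × 0.0275 = 0.0000308
Sum = 0.0126084.
Largest term belongs to Sp. viridis, so Sp. viridis is most probable.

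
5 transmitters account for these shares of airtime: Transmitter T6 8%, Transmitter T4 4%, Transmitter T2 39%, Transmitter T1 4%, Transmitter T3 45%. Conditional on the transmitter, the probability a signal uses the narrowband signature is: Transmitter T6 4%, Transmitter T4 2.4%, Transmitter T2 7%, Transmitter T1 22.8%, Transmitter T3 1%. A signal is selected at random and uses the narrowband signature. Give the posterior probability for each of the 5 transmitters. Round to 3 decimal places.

Transmitter T6 0.071, Transmitter T4 0.021, Transmitter T2 0.606, Transmitter T1 0.202, Transmitter T3 0.100

Prior × likelihood for each hypothesis:
  Transmitter T6: 0.08 × 0.04 = 0.0032
  Transmitter T4: 0.04 × 0.024 = 0.00096
  Transmitter T2: 0.39 × 0.07 = 0.0273
  Transmitter T1: 0.04 × 0.228 = 0.00912
  Transmitter T3: 0.45 × 0.01 = 0.0045
Normalizing constant = 0.04508.
P(Transmitter T6 | narrowband) = 0.0032/0.04508 ≈ 0.071
P(Transmitter T4 | narrowband) = 0.00096/0.04508 ≈ 0.021
P(Transmitter T2 | narrowband) = 0.0273/0.04508 ≈ 0.606
P(Transmitter T1 | narrowband) = 0.00912/0.04508 ≈ 0.202
P(Transmitter T3 | narrowband) = 0.0045/0.04508 ≈ 0.100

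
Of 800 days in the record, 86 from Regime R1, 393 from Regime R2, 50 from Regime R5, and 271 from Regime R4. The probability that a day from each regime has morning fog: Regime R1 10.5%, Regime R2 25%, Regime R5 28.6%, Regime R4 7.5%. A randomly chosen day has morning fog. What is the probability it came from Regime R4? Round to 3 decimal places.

Compute prior × likelihood for every hypothesis:
  Regime R1: 0.1075 × 0.105 = 0.0112875
  Regime R2: 0.49125 × 0.25 = 0.1228125
  Regime R5: 0.0625 × 0.286 = 0.017875
  Regime R4: 0.33875 × 0.075 = 0.02540625
Normalizing constant = 0.17738125.
P(Regime R4 | evidence) = 0.02540625 / 0.17738125 ≈ 0.143.

0.143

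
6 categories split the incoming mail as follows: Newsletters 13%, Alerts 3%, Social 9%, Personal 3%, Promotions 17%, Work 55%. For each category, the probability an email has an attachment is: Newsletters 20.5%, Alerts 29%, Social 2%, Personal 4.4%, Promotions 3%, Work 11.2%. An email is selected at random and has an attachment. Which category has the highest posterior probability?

Work

By Bayes' rule, posterior ∝ prior × likelihood:
  Newsletters: 0.13 × 0.205 = 0.02665
  Alerts: 0.03 × 0.29 = 0.0087
  Social: 0.09 × 0.02 = 0.0018
  Personal: 0.03 × 0.044 = 0.00132
  Promotions: 0.17 × 0.03 = 0.0051
  Work: 0.55 × 0.112 = 0.0616
Normalizing constant = 0.10517.
Largest term belongs to Work, so Work is most probable.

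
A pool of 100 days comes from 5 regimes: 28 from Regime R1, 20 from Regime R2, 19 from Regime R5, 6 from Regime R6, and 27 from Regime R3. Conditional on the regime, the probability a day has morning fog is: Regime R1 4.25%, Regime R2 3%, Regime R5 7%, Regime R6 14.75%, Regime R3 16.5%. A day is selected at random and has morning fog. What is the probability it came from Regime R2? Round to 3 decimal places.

0.071

Prior × likelihood for each hypothesis:
  Regime R1: 0.28 × 0.0425 = 0.0119
  Regime R2: 0.2 × 0.03 = 0.006
  Regime R5: 0.19 × 0.07 = 0.0133
  Regime R6: 0.06 × 0.1475 = 0.00885
  Regime R3: 0.27 × 0.165 = 0.04455
Total = 0.0846.
P(Regime R2 | evidence) = 0.006 / 0.0846 ≈ 0.071.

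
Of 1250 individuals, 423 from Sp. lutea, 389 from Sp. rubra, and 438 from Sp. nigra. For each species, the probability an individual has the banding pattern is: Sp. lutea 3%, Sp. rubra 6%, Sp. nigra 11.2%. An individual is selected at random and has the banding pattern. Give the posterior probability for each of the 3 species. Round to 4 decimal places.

Compute prior × likelihood for every hypothesis:
  Sp. lutea: 0.3384 × 0.03 = 0.010152
  Sp. rubra: 0.3112 × 0.06 = 0.018672
  Sp. nigra: 0.3504 × 0.112 = 0.0392448
Normalizing constant = 0.0680688.
P(Sp. lutea | banded) = 0.010152/0.0680688 ≈ 0.1491
P(Sp. rubra | banded) = 0.018672/0.0680688 ≈ 0.2743
P(Sp. nigra | banded) = 0.0392448/0.0680688 ≈ 0.5765

Sp. lutea 0.1491, Sp. rubra 0.2743, Sp. nigra 0.5765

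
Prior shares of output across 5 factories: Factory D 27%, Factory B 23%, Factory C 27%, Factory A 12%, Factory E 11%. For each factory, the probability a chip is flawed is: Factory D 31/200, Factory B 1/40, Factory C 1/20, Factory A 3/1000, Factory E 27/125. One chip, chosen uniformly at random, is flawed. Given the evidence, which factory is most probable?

Unnormalized posteriors (prior × likelihood):
  Factory D: 0.27 × 0.155 = 0.04185
  Factory B: 0.23 × 0.025 = 0.00575
  Factory C: 0.27 × 0.05 = 0.0135
  Factory A: 0.12 × 0.003 = 0.00036
  Factory E: 0.11 × 0.216 = 0.02376
Normalizing constant = 0.08522.
Largest term belongs to Factory D, so Factory D is most probable.

Factory D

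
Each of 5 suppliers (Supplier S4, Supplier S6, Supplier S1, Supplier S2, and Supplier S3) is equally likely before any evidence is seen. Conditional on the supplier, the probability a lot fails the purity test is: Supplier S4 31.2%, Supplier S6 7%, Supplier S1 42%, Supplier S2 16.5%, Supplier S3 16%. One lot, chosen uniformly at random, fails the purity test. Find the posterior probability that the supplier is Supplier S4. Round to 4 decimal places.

Since the prior is uniform, the posterior is proportional to the likelihood:
  Supplier S4: 0.312
  Supplier S6: 0.07
  Supplier S1: 0.42
  Supplier S2: 0.165
  Supplier S3: 0.16
Sum = 1.127.
P(Supplier S4 | evidence) = 0.312 / 1.127 ≈ 0.2768.

0.2768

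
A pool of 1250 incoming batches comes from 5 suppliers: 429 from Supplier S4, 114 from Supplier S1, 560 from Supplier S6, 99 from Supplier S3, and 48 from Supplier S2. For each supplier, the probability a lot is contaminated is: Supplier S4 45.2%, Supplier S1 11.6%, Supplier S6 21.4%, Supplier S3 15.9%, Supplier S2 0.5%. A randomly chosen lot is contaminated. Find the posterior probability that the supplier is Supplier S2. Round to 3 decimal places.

Compute prior × likelihood for every hypothesis:
  Supplier S4: 0.3432 × 0.452 = 0.1551264
  Supplier S1: 0.0912 × 0.116 = 0.0105792
  Supplier S6: 0.448 × 0.214 = 0.095872
  Supplier S3: 0.0792 × 0.159 = 0.0125928
  Supplier S2: 0.0384 × 0.005 = 0.000192
Total = 0.2743624.
P(Supplier S2 | evidence) = 0.000192 / 0.2743624 ≈ 0.001.

0.001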